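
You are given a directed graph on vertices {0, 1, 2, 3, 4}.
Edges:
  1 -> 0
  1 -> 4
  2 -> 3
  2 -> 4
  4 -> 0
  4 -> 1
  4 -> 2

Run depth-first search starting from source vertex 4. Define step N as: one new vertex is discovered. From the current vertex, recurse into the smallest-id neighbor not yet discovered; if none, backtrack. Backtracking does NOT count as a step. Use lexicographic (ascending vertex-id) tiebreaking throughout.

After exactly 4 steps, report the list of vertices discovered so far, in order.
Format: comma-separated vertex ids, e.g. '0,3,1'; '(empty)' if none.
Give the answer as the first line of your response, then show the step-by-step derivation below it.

4,0,1,2

step 1: discover 4; path=4; order=4
step 2: discover 0; path=4>0; order=4,0
step 3: discover 1; path=4>1; order=4,0,1
step 4: discover 2; path=4>2; order=4,0,1,2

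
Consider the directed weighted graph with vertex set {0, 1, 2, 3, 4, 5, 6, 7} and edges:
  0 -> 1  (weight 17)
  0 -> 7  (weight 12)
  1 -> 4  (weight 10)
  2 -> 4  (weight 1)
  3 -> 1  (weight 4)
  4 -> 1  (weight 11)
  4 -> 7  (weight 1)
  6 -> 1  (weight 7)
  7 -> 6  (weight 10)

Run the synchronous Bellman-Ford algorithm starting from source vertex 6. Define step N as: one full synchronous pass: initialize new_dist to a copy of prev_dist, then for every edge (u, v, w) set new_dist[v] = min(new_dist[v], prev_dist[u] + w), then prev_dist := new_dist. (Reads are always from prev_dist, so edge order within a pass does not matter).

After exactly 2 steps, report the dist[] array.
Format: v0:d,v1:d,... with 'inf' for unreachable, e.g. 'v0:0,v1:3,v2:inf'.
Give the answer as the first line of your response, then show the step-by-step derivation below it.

v0:inf,v1:7,v2:inf,v3:inf,v4:17,v5:inf,v6:0,v7:inf

step 1: dist = v0:inf,v1:7,v2:inf,v3:inf,v4:inf,v5:inf,v6:0,v7:inf
step 2: dist = v0:inf,v1:7,v2:inf,v3:inf,v4:17,v5:inf,v6:0,v7:inf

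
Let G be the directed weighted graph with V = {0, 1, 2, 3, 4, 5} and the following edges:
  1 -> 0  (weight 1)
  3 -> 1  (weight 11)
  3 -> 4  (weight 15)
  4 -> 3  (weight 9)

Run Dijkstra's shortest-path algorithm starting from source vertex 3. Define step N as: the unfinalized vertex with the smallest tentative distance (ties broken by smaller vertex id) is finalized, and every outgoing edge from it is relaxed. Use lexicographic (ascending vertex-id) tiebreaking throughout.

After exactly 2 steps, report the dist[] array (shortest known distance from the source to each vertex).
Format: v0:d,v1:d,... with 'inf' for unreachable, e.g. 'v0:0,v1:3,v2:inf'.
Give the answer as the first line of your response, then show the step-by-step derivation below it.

v0:12,v1:11,v2:inf,v3:0,v4:15,v5:inf

step 1: dist = v0:inf,v1:11,v2:inf,v3:0,v4:15,v5:inf
step 2: dist = v0:12,v1:11,v2:inf,v3:0,v4:15,v5:inf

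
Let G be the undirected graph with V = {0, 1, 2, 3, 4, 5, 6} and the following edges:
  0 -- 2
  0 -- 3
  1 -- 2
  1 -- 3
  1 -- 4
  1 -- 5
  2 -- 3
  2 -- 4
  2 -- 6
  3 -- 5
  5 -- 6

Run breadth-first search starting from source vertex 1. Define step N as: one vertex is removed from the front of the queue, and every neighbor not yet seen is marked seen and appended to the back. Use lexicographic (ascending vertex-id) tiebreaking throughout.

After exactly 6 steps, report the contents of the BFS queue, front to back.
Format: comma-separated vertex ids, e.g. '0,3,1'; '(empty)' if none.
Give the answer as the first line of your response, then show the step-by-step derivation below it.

6

step 1: dequeue 1; queue=[2,3,4,5]; order=1
step 2: dequeue 2; queue=[3,4,5,0,6]; order=1,2
step 3: dequeue 3; queue=[4,5,0,6]; order=1,2,3
step 4: dequeue 4; queue=[5,0,6]; order=1,2,3,4
step 5: dequeue 5; queue=[0,6]; order=1,2,3,4,5
step 6: dequeue 0; queue=[6]; order=1,2,3,4,5,0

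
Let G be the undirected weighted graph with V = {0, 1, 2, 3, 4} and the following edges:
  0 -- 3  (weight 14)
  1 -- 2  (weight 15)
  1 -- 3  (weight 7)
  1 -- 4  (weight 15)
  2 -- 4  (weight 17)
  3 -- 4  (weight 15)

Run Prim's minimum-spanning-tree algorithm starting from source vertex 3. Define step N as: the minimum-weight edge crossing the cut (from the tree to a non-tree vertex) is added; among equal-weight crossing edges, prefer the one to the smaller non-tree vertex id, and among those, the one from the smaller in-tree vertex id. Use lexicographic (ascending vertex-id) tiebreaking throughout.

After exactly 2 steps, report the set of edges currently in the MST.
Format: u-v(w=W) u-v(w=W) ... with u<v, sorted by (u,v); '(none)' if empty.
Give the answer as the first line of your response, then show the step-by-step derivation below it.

0-3(w=14) 1-3(w=7)

step 1: add edge 1-3 (w=7); MST = {1-3(w=7)}
step 2: add edge 0-3 (w=14); MST = {0-3(w=14) 1-3(w=7)}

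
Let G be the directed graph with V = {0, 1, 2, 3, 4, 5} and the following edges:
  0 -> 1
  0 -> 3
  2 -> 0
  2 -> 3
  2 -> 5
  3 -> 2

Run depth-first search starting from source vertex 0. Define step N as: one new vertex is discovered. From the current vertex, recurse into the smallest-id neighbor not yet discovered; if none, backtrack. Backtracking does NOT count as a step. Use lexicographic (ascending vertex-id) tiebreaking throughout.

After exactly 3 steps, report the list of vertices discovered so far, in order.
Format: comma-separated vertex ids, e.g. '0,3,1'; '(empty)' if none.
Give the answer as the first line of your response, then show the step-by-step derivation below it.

0,1,3

step 1: discover 0; path=0; order=0
step 2: discover 1; path=0>1; order=0,1
step 3: discover 3; path=0>3; order=0,1,3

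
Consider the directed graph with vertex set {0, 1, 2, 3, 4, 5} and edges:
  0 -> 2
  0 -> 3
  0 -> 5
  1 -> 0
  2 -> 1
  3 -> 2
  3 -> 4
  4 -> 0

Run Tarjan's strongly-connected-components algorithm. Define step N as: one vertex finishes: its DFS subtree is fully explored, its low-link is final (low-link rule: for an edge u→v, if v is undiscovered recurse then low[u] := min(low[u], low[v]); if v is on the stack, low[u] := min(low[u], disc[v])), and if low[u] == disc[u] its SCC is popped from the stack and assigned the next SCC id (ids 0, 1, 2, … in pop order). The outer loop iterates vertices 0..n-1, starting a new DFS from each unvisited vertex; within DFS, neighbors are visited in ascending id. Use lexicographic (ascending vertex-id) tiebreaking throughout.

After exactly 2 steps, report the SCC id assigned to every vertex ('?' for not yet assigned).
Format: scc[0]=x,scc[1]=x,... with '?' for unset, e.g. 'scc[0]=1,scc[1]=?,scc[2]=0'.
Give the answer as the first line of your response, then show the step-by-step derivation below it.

scc[0]=?,scc[1]=?,scc[2]=?,scc[3]=?,scc[4]=?,scc[5]=?

step 1: low=(low[0]=0,low[1]=0,low[2]=1,low[3]=?,low[4]=?,low[5]=?); scc=(scc[0]=?,scc[1]=?,scc[2]=?,scc[3]=?,scc[4]=?,scc[5]=?)
step 2: low=(low[0]=0,low[1]=0,low[2]=0,low[3]=?,low[4]=?,low[5]=?); scc=(scc[0]=?,scc[1]=?,scc[2]=?,scc[3]=?,scc[4]=?,scc[5]=?)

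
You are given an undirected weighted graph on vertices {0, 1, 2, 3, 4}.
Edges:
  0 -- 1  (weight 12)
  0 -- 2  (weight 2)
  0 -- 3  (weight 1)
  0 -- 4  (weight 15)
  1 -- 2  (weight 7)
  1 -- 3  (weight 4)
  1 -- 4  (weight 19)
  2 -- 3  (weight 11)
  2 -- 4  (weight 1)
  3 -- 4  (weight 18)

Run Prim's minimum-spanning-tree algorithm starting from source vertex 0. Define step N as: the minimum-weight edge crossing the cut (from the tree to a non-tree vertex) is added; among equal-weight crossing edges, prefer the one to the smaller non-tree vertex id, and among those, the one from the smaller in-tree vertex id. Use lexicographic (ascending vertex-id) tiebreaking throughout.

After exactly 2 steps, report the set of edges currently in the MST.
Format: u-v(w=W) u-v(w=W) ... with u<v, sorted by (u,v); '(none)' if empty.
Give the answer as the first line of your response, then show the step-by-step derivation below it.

0-2(w=2) 0-3(w=1)

step 1: add edge 0-3 (w=1); MST = {0-3(w=1)}
step 2: add edge 0-2 (w=2); MST = {0-2(w=2) 0-3(w=1)}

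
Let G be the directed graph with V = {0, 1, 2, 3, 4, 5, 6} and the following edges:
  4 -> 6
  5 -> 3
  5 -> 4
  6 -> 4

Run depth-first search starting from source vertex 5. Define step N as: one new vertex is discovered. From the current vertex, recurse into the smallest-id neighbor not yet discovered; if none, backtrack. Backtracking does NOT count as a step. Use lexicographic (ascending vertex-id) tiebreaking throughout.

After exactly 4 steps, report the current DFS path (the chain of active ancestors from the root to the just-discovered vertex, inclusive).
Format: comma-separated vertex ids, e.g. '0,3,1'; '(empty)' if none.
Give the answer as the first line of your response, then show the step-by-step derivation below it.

5,4,6

step 1: discover 5; path=5; order=5
step 2: discover 3; path=5>3; order=5,3
step 3: discover 4; path=5>4; order=5,3,4
step 4: discover 6; path=5>4>6; order=5,3,4,6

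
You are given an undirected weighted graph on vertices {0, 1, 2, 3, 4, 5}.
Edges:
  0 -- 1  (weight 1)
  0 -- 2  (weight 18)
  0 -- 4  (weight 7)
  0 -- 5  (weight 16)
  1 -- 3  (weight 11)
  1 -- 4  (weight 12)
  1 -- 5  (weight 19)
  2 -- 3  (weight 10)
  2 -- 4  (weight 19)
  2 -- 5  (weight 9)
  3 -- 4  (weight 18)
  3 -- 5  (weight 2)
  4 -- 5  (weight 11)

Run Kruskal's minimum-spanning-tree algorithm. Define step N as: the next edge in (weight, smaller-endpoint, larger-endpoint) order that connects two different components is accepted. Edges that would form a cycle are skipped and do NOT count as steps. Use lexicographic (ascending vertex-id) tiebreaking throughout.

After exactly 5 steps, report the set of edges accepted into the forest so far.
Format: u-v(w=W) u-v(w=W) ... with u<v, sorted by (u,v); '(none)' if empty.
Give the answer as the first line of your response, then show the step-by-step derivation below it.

0-1(w=1) 0-4(w=7) 1-3(w=11) 2-5(w=9) 3-5(w=2)

step 1: add edge 0-1 (w=1); MST = {0-1(w=1)}
step 2: add edge 3-5 (w=2); MST = {0-1(w=1) 3-5(w=2)}
step 3: add edge 0-4 (w=7); MST = {0-1(w=1) 0-4(w=7) 3-5(w=2)}
step 4: add edge 2-5 (w=9); MST = {0-1(w=1) 0-4(w=7) 2-5(w=9) 3-5(w=2)}
step 5: add edge 1-3 (w=11); MST = {0-1(w=1) 0-4(w=7) 1-3(w=11) 2-5(w=9) 3-5(w=2)}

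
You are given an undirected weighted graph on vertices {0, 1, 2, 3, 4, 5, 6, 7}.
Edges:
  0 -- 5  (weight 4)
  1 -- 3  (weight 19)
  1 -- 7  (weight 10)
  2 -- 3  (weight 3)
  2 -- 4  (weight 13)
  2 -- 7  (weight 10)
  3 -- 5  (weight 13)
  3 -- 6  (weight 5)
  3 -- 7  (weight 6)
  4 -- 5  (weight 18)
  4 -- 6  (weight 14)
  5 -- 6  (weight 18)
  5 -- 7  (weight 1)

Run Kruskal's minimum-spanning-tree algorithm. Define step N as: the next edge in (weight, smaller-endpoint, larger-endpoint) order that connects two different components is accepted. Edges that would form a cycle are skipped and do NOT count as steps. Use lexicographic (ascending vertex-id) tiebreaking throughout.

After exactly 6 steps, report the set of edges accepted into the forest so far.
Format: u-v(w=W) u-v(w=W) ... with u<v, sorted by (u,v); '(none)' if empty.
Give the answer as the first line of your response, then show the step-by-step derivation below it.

0-5(w=4) 1-7(w=10) 2-3(w=3) 3-6(w=5) 3-7(w=6) 5-7(w=1)

step 1: add edge 5-7 (w=1); MST = {5-7(w=1)}
step 2: add edge 2-3 (w=3); MST = {2-3(w=3) 5-7(w=1)}
step 3: add edge 0-5 (w=4); MST = {0-5(w=4) 2-3(w=3) 5-7(w=1)}
step 4: add edge 3-6 (w=5); MST = {0-5(w=4) 2-3(w=3) 3-6(w=5) 5-7(w=1)}
step 5: add edge 3-7 (w=6); MST = {0-5(w=4) 2-3(w=3) 3-6(w=5) 3-7(w=6) 5-7(w=1)}
step 6: add edge 1-7 (w=10); MST = {0-5(w=4) 1-7(w=10) 2-3(w=3) 3-6(w=5) 3-7(w=6) 5-7(w=1)}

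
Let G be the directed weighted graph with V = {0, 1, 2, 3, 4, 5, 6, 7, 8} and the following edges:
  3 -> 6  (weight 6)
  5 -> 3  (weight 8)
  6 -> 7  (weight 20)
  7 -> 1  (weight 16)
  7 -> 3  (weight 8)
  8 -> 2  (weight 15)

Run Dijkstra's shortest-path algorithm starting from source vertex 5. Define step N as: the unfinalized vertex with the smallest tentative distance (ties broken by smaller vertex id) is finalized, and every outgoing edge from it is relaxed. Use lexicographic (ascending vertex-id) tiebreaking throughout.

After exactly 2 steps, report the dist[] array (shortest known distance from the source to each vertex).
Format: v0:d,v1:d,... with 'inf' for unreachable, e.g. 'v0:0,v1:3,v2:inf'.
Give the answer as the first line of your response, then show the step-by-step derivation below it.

v0:inf,v1:inf,v2:inf,v3:8,v4:inf,v5:0,v6:14,v7:inf,v8:inf

step 1: dist = v0:inf,v1:inf,v2:inf,v3:8,v4:inf,v5:0,v6:inf,v7:inf,v8:inf
step 2: dist = v0:inf,v1:inf,v2:inf,v3:8,v4:inf,v5:0,v6:14,v7:inf,v8:inf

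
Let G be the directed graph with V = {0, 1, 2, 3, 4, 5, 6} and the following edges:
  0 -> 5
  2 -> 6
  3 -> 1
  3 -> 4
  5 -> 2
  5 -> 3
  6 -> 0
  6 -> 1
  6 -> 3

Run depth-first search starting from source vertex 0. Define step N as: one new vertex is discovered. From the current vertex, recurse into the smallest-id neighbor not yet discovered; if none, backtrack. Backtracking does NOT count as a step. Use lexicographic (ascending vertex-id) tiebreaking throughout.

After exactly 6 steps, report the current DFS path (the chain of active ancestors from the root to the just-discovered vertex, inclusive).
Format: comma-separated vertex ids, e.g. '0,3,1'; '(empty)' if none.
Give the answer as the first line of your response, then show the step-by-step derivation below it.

0,5,2,6,3

step 1: discover 0; path=0; order=0
step 2: discover 5; path=0>5; order=0,5
step 3: discover 2; path=0>5>2; order=0,5,2
step 4: discover 6; path=0>5>2>6; order=0,5,2,6
step 5: discover 1; path=0>5>2>6>1; order=0,5,2,6,1
step 6: discover 3; path=0>5>2>6>3; order=0,5,2,6,1,3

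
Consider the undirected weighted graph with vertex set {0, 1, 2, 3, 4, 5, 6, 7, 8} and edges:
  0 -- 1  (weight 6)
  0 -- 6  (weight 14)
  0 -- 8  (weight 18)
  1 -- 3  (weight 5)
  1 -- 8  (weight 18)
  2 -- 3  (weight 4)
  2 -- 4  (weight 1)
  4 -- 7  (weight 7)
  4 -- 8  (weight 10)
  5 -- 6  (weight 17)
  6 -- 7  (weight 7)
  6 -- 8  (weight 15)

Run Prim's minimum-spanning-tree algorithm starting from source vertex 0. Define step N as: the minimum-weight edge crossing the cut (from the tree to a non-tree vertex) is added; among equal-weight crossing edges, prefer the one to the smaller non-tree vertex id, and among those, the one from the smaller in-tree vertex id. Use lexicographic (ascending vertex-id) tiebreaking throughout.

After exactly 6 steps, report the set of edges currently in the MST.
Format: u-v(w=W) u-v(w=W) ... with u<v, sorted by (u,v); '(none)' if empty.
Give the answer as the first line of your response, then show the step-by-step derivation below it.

0-1(w=6) 1-3(w=5) 2-3(w=4) 2-4(w=1) 4-7(w=7) 6-7(w=7)

step 1: add edge 0-1 (w=6); MST = {0-1(w=6)}
step 2: add edge 1-3 (w=5); MST = {0-1(w=6) 1-3(w=5)}
step 3: add edge 2-3 (w=4); MST = {0-1(w=6) 1-3(w=5) 2-3(w=4)}
step 4: add edge 2-4 (w=1); MST = {0-1(w=6) 1-3(w=5) 2-3(w=4) 2-4(w=1)}
step 5: add edge 4-7 (w=7); MST = {0-1(w=6) 1-3(w=5) 2-3(w=4) 2-4(w=1) 4-7(w=7)}
step 6: add edge 6-7 (w=7); MST = {0-1(w=6) 1-3(w=5) 2-3(w=4) 2-4(w=1) 4-7(w=7) 6-7(w=7)}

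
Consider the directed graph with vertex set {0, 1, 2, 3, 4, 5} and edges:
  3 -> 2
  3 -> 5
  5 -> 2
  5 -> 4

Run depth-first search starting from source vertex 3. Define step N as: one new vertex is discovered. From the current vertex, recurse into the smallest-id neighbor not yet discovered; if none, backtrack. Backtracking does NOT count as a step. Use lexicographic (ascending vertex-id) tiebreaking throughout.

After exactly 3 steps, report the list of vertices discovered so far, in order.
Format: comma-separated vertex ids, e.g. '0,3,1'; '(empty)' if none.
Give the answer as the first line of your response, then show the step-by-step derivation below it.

3,2,5

step 1: discover 3; path=3; order=3
step 2: discover 2; path=3>2; order=3,2
step 3: discover 5; path=3>5; order=3,2,5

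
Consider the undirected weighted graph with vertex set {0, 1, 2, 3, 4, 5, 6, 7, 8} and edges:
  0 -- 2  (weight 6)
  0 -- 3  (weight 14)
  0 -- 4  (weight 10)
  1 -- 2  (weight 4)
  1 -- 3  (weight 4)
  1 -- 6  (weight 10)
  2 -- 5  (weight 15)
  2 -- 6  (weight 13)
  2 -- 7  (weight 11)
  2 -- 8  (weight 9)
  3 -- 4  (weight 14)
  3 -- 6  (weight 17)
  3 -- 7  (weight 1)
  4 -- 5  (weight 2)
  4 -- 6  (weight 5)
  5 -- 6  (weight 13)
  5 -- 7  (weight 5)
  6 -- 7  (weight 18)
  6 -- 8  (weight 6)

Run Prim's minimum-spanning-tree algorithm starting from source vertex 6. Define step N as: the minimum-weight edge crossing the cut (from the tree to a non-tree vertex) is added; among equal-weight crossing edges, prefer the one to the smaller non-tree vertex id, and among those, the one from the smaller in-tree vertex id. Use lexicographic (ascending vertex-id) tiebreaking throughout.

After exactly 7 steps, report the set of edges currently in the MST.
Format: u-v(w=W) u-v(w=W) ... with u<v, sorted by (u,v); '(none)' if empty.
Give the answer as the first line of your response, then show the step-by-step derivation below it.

0-2(w=6) 1-2(w=4) 1-3(w=4) 3-7(w=1) 4-5(w=2) 4-6(w=5) 5-7(w=5)

step 1: add edge 4-6 (w=5); MST = {4-6(w=5)}
step 2: add edge 4-5 (w=2); MST = {4-5(w=2) 4-6(w=5)}
step 3: add edge 5-7 (w=5); MST = {4-5(w=2) 4-6(w=5) 5-7(w=5)}
step 4: add edge 3-7 (w=1); MST = {3-7(w=1) 4-5(w=2) 4-6(w=5) 5-7(w=5)}
step 5: add edge 1-3 (w=4); MST = {1-3(w=4) 3-7(w=1) 4-5(w=2) 4-6(w=5) 5-7(w=5)}
step 6: add edge 1-2 (w=4); MST = {1-2(w=4) 1-3(w=4) 3-7(w=1) 4-5(w=2) 4-6(w=5) 5-7(w=5)}
step 7: add edge 0-2 (w=6); MST = {0-2(w=6) 1-2(w=4) 1-3(w=4) 3-7(w=1) 4-5(w=2) 4-6(w=5) 5-7(w=5)}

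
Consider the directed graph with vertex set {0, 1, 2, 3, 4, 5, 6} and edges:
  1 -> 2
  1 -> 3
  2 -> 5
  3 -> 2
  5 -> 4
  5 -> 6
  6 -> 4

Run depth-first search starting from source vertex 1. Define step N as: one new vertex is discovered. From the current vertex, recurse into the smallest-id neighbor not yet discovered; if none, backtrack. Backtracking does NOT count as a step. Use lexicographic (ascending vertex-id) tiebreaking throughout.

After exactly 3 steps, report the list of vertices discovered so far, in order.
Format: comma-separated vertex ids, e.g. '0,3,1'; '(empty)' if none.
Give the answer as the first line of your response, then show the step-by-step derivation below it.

1,2,5

step 1: discover 1; path=1; order=1
step 2: discover 2; path=1>2; order=1,2
step 3: discover 5; path=1>2>5; order=1,2,5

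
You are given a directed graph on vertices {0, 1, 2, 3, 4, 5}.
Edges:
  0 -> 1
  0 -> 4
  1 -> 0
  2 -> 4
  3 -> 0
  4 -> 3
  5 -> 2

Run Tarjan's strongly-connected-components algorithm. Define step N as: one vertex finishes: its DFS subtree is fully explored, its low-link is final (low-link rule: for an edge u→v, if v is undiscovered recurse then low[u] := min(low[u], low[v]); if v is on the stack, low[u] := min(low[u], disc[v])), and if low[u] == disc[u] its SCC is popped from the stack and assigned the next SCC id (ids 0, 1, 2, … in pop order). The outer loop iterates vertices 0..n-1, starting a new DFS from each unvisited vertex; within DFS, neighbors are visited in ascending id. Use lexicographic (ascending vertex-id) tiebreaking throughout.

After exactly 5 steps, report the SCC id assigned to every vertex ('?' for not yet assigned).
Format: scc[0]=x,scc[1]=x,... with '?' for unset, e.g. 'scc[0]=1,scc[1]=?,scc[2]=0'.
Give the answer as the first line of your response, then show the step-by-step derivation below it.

scc[0]=0,scc[1]=0,scc[2]=1,scc[3]=0,scc[4]=0,scc[5]=?

step 1: low=(low[0]=0,low[1]=0,low[2]=?,low[3]=?,low[4]=?,low[5]=?); scc=(scc[0]=?,scc[1]=?,scc[2]=?,scc[3]=?,scc[4]=?,scc[5]=?)
step 2: low=(low[0]=0,low[1]=0,low[2]=?,low[3]=0,low[4]=2,low[5]=?); scc=(scc[0]=?,scc[1]=?,scc[2]=?,scc[3]=?,scc[4]=?,scc[5]=?)
step 3: low=(low[0]=0,low[1]=0,low[2]=?,low[3]=0,low[4]=0,low[5]=?); scc=(scc[0]=?,scc[1]=?,scc[2]=?,scc[3]=?,scc[4]=?,scc[5]=?)
step 4: low=(low[0]=0,low[1]=0,low[2]=?,low[3]=0,low[4]=0,low[5]=?); scc=(scc[0]=0,scc[1]=0,scc[2]=?,scc[3]=0,scc[4]=0,scc[5]=?)
step 5: low=(low[0]=0,low[1]=0,low[2]=4,low[3]=0,low[4]=0,low[5]=?); scc=(scc[0]=0,scc[1]=0,scc[2]=1,scc[3]=0,scc[4]=0,scc[5]=?)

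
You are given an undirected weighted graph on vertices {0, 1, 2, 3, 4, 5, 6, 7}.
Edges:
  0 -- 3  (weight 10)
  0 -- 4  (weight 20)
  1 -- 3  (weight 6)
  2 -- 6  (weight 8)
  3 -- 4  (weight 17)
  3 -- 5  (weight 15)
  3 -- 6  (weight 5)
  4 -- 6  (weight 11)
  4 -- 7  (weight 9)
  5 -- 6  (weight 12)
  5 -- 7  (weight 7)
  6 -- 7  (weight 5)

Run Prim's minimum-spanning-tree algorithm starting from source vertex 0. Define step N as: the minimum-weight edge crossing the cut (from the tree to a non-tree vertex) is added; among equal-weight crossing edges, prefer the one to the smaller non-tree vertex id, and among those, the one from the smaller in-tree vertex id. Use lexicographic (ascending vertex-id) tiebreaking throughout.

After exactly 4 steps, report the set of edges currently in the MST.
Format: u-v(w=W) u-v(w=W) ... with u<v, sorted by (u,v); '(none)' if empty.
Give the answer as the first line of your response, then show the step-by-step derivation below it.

0-3(w=10) 1-3(w=6) 3-6(w=5) 6-7(w=5)

step 1: add edge 0-3 (w=10); MST = {0-3(w=10)}
step 2: add edge 3-6 (w=5); MST = {0-3(w=10) 3-6(w=5)}
step 3: add edge 6-7 (w=5); MST = {0-3(w=10) 3-6(w=5) 6-7(w=5)}
step 4: add edge 1-3 (w=6); MST = {0-3(w=10) 1-3(w=6) 3-6(w=5) 6-7(w=5)}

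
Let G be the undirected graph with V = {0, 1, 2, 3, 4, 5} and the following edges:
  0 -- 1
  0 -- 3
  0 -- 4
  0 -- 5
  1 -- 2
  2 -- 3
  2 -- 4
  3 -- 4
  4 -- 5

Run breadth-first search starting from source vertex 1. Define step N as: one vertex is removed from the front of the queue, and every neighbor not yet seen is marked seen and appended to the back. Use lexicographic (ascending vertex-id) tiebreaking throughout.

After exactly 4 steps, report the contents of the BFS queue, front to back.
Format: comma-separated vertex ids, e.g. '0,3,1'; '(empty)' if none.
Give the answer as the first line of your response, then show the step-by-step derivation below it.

4,5

step 1: dequeue 1; queue=[0,2]; order=1
step 2: dequeue 0; queue=[2,3,4,5]; order=1,0
step 3: dequeue 2; queue=[3,4,5]; order=1,0,2
step 4: dequeue 3; queue=[4,5]; order=1,0,2,3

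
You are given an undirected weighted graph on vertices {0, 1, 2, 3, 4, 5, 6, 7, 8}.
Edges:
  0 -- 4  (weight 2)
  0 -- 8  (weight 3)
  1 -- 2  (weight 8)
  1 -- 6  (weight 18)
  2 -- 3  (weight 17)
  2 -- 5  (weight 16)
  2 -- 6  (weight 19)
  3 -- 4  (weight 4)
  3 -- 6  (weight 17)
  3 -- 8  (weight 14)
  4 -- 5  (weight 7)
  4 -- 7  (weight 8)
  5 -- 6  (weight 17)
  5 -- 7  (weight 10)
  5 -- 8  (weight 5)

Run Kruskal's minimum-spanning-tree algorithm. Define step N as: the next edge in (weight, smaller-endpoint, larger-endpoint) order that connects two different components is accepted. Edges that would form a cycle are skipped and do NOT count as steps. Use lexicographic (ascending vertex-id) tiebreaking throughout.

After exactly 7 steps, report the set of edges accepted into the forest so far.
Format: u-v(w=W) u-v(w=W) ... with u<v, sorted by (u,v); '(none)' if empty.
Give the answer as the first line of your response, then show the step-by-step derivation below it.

0-4(w=2) 0-8(w=3) 1-2(w=8) 2-5(w=16) 3-4(w=4) 4-7(w=8) 5-8(w=5)

step 1: add edge 0-4 (w=2); MST = {0-4(w=2)}
step 2: add edge 0-8 (w=3); MST = {0-4(w=2) 0-8(w=3)}
step 3: add edge 3-4 (w=4); MST = {0-4(w=2) 0-8(w=3) 3-4(w=4)}
step 4: add edge 5-8 (w=5); MST = {0-4(w=2) 0-8(w=3) 3-4(w=4) 5-8(w=5)}
step 5: add edge 1-2 (w=8); MST = {0-4(w=2) 0-8(w=3) 1-2(w=8) 3-4(w=4) 5-8(w=5)}
step 6: add edge 4-7 (w=8); MST = {0-4(w=2) 0-8(w=3) 1-2(w=8) 3-4(w=4) 4-7(w=8) 5-8(w=5)}
step 7: add edge 2-5 (w=16); MST = {0-4(w=2) 0-8(w=3) 1-2(w=8) 2-5(w=16) 3-4(w=4) 4-7(w=8) 5-8(w=5)}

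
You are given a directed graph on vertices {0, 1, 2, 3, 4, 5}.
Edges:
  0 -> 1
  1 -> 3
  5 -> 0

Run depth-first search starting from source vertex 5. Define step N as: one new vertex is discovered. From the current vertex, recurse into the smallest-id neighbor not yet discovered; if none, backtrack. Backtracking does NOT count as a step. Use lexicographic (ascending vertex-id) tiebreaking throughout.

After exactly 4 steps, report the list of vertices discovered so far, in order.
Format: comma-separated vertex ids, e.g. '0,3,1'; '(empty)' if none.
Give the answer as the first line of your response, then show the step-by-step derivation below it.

5,0,1,3

step 1: discover 5; path=5; order=5
step 2: discover 0; path=5>0; order=5,0
step 3: discover 1; path=5>0>1; order=5,0,1
step 4: discover 3; path=5>0>1>3; order=5,0,1,3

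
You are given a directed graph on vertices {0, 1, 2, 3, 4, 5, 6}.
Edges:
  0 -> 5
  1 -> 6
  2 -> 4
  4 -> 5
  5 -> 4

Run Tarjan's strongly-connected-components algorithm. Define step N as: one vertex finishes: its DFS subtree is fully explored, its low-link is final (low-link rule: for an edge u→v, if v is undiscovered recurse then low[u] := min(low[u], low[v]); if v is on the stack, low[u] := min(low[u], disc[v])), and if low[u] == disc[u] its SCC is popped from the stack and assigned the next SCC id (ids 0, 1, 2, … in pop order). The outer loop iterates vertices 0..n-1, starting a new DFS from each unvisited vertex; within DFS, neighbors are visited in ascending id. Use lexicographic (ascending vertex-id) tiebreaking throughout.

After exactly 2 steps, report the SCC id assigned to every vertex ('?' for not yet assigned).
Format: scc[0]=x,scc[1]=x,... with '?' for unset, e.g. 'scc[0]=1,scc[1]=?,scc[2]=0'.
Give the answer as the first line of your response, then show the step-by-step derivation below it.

scc[0]=?,scc[1]=?,scc[2]=?,scc[3]=?,scc[4]=0,scc[5]=0,scc[6]=?

step 1: low=(low[0]=0,low[1]=?,low[2]=?,low[3]=?,low[4]=1,low[5]=1,low[6]=?); scc=(scc[0]=?,scc[1]=?,scc[2]=?,scc[3]=?,scc[4]=?,scc[5]=?,scc[6]=?)
step 2: low=(low[0]=0,low[1]=?,low[2]=?,low[3]=?,low[4]=1,low[5]=1,low[6]=?); scc=(scc[0]=?,scc[1]=?,scc[2]=?,scc[3]=?,scc[4]=0,scc[5]=0,scc[6]=?)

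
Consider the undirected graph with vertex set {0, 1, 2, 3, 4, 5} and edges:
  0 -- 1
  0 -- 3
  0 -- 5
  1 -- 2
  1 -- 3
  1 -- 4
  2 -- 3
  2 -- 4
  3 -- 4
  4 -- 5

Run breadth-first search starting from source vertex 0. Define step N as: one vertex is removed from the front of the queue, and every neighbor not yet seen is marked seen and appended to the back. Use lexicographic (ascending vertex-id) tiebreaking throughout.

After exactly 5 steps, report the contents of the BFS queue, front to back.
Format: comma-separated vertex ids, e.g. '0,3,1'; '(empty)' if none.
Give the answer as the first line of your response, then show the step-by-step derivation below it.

4

step 1: dequeue 0; queue=[1,3,5]; order=0
step 2: dequeue 1; queue=[3,5,2,4]; order=0,1
step 3: dequeue 3; queue=[5,2,4]; order=0,1,3
step 4: dequeue 5; queue=[2,4]; order=0,1,3,5
step 5: dequeue 2; queue=[4]; order=0,1,3,5,2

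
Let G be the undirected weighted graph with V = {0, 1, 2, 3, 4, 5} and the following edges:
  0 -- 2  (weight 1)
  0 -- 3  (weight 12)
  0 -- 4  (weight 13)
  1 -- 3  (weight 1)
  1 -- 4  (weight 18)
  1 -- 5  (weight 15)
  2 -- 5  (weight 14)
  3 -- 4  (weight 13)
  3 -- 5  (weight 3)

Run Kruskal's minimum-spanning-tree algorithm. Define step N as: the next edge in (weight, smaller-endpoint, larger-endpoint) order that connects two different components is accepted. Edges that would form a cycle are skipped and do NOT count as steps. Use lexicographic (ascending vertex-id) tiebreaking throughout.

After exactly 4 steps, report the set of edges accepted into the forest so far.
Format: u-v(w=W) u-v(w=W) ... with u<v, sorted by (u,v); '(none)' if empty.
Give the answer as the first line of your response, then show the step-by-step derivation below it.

0-2(w=1) 0-3(w=12) 1-3(w=1) 3-5(w=3)

step 1: add edge 0-2 (w=1); MST = {0-2(w=1)}
step 2: add edge 1-3 (w=1); MST = {0-2(w=1) 1-3(w=1)}
step 3: add edge 3-5 (w=3); MST = {0-2(w=1) 1-3(w=1) 3-5(w=3)}
step 4: add edge 0-3 (w=12); MST = {0-2(w=1) 0-3(w=12) 1-3(w=1) 3-5(w=3)}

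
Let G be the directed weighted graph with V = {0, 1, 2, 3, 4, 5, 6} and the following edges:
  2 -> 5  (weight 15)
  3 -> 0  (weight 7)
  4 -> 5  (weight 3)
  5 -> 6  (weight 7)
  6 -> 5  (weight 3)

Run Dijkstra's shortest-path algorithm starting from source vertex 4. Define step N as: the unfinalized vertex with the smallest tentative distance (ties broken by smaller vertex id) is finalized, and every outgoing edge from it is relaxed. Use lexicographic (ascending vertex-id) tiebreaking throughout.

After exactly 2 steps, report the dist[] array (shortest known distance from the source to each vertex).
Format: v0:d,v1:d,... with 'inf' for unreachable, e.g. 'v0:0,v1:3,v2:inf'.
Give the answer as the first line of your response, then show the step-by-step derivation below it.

v0:inf,v1:inf,v2:inf,v3:inf,v4:0,v5:3,v6:10

step 1: dist = v0:inf,v1:inf,v2:inf,v3:inf,v4:0,v5:3,v6:inf
step 2: dist = v0:inf,v1:inf,v2:inf,v3:inf,v4:0,v5:3,v6:10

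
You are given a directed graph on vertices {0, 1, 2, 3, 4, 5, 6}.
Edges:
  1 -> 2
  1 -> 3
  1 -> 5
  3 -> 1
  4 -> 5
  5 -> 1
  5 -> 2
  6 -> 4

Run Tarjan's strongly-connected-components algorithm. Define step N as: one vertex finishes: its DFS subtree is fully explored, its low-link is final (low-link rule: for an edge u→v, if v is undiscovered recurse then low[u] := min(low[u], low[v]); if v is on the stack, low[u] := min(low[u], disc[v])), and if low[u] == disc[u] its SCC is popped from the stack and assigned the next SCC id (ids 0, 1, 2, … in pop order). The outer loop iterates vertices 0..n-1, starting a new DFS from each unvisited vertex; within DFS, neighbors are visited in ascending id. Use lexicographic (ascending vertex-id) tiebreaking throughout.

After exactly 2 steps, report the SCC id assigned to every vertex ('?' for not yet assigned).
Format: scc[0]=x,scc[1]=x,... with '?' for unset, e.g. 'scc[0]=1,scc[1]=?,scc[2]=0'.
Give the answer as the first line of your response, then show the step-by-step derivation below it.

scc[0]=0,scc[1]=?,scc[2]=1,scc[3]=?,scc[4]=?,scc[5]=?,scc[6]=?

step 1: low=(low[0]=0,low[1]=?,low[2]=?,low[3]=?,low[4]=?,low[5]=?,low[6]=?); scc=(scc[0]=0,scc[1]=?,scc[2]=?,scc[3]=?,scc[4]=?,scc[5]=?,scc[6]=?)
step 2: low=(low[0]=0,low[1]=1,low[2]=2,low[3]=?,low[4]=?,low[5]=?,low[6]=?); scc=(scc[0]=0,scc[1]=?,scc[2]=1,scc[3]=?,scc[4]=?,scc[5]=?,scc[6]=?)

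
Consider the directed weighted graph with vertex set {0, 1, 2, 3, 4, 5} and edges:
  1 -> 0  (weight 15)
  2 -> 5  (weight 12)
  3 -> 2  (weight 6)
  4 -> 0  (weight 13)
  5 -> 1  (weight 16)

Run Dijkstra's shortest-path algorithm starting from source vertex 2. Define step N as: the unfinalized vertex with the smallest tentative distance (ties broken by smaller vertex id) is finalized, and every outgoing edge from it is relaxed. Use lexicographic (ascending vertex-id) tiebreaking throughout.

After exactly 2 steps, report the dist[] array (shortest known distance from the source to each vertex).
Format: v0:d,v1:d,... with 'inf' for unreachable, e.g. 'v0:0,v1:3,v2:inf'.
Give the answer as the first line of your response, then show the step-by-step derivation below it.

v0:inf,v1:28,v2:0,v3:inf,v4:inf,v5:12

step 1: dist = v0:inf,v1:inf,v2:0,v3:inf,v4:inf,v5:12
step 2: dist = v0:inf,v1:28,v2:0,v3:inf,v4:inf,v5:12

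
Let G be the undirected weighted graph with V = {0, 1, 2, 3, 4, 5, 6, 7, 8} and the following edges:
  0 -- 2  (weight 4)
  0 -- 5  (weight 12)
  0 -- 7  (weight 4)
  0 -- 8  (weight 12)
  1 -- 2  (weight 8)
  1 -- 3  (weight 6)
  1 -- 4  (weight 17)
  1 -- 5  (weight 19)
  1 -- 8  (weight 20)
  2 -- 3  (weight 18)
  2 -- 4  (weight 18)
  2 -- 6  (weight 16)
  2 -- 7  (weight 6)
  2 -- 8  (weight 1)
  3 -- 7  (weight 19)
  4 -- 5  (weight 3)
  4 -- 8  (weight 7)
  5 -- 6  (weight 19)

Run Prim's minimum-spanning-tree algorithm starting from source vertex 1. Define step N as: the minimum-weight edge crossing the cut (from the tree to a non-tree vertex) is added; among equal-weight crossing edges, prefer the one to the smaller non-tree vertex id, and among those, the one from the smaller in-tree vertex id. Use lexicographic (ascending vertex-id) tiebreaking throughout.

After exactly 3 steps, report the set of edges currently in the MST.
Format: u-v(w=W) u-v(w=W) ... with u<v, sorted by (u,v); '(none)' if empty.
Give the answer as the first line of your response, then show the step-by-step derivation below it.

1-2(w=8) 1-3(w=6) 2-8(w=1)

step 1: add edge 1-3 (w=6); MST = {1-3(w=6)}
step 2: add edge 1-2 (w=8); MST = {1-2(w=8) 1-3(w=6)}
step 3: add edge 2-8 (w=1); MST = {1-2(w=8) 1-3(w=6) 2-8(w=1)}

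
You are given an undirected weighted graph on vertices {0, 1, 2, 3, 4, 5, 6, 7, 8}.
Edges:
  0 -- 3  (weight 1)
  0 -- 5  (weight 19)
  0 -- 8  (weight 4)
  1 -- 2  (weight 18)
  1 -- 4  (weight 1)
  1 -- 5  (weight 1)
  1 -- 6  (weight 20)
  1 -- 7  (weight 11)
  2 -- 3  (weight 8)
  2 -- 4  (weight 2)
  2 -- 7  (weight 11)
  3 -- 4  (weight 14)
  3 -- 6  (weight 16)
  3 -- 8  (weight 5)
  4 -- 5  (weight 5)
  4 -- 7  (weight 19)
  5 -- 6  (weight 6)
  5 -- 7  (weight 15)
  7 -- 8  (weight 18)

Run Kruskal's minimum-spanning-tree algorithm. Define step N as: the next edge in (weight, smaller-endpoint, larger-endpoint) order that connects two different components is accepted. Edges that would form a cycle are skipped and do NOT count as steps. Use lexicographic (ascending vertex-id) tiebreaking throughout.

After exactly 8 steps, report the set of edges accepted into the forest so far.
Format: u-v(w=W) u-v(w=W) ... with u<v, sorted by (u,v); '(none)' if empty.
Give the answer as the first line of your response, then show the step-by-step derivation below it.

0-3(w=1) 0-8(w=4) 1-4(w=1) 1-5(w=1) 1-7(w=11) 2-3(w=8) 2-4(w=2) 5-6(w=6)

step 1: add edge 0-3 (w=1); MST = {0-3(w=1)}
step 2: add edge 1-4 (w=1); MST = {0-3(w=1) 1-4(w=1)}
step 3: add edge 1-5 (w=1); MST = {0-3(w=1) 1-4(w=1) 1-5(w=1)}
step 4: add edge 2-4 (w=2); MST = {0-3(w=1) 1-4(w=1) 1-5(w=1) 2-4(w=2)}
step 5: add edge 0-8 (w=4); MST = {0-3(w=1) 0-8(w=4) 1-4(w=1) 1-5(w=1) 2-4(w=2)}
step 6: add edge 5-6 (w=6); MST = {0-3(w=1) 0-8(w=4) 1-4(w=1) 1-5(w=1) 2-4(w=2) 5-6(w=6)}
step 7: add edge 2-3 (w=8); MST = {0-3(w=1) 0-8(w=4) 1-4(w=1) 1-5(w=1) 2-3(w=8) 2-4(w=2) 5-6(w=6)}
step 8: add edge 1-7 (w=11); MST = {0-3(w=1) 0-8(w=4) 1-4(w=1) 1-5(w=1) 1-7(w=11) 2-3(w=8) 2-4(w=2) 5-6(w=6)}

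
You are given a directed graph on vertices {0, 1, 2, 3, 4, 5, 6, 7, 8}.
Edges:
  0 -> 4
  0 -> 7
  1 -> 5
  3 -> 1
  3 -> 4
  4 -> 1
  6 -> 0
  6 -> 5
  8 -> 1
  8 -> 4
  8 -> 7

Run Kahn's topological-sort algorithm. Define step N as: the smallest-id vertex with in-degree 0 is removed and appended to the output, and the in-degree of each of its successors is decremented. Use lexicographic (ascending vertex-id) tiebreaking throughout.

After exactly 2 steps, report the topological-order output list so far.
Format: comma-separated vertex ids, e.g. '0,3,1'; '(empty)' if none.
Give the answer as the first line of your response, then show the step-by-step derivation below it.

2,3

step 1: output 2; order=[2]; indeg=(1,3,0,0,3,2,0,2,0)
step 2: output 3; order=[2,3]; indeg=(1,2,0,0,2,2,0,2,0)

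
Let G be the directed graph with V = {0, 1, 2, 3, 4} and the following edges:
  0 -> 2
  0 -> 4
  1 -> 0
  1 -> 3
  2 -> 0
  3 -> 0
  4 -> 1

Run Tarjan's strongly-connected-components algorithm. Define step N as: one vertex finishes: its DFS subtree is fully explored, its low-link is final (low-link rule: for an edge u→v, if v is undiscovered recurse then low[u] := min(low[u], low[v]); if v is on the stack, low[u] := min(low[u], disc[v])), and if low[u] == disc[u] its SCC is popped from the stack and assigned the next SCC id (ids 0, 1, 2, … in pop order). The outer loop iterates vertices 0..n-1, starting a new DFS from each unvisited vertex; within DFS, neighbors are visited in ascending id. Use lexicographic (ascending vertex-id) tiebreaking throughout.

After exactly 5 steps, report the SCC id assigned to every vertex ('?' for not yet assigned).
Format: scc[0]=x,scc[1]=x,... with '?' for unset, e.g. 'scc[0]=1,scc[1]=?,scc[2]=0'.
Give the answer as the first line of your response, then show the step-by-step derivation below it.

scc[0]=0,scc[1]=0,scc[2]=0,scc[3]=0,scc[4]=0

step 1: low=(low[0]=0,low[1]=?,low[2]=0,low[3]=?,low[4]=?); scc=(scc[0]=?,scc[1]=?,scc[2]=?,scc[3]=?,scc[4]=?)
step 2: low=(low[0]=0,low[1]=0,low[2]=0,low[3]=0,low[4]=2); scc=(scc[0]=?,scc[1]=?,scc[2]=?,scc[3]=?,scc[4]=?)
step 3: low=(low[0]=0,low[1]=0,low[2]=0,low[3]=0,low[4]=2); scc=(scc[0]=?,scc[1]=?,scc[2]=?,scc[3]=?,scc[4]=?)
step 4: low=(low[0]=0,low[1]=0,low[2]=0,low[3]=0,low[4]=0); scc=(scc[0]=?,scc[1]=?,scc[2]=?,scc[3]=?,scc[4]=?)
step 5: low=(low[0]=0,low[1]=0,low[2]=0,low[3]=0,low[4]=0); scc=(scc[0]=0,scc[1]=0,scc[2]=0,scc[3]=0,scc[4]=0)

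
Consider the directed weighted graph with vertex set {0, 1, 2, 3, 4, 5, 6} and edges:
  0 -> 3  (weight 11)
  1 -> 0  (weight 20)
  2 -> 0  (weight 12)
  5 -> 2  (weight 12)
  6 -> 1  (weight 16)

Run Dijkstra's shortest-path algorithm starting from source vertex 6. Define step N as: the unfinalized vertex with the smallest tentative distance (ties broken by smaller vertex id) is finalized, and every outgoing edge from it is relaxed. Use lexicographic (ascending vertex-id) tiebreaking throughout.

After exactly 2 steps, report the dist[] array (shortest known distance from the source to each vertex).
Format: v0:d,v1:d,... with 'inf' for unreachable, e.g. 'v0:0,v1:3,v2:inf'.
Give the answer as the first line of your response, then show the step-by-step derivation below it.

v0:36,v1:16,v2:inf,v3:inf,v4:inf,v5:inf,v6:0

step 1: dist = v0:inf,v1:16,v2:inf,v3:inf,v4:inf,v5:inf,v6:0
step 2: dist = v0:36,v1:16,v2:inf,v3:inf,v4:inf,v5:inf,v6:0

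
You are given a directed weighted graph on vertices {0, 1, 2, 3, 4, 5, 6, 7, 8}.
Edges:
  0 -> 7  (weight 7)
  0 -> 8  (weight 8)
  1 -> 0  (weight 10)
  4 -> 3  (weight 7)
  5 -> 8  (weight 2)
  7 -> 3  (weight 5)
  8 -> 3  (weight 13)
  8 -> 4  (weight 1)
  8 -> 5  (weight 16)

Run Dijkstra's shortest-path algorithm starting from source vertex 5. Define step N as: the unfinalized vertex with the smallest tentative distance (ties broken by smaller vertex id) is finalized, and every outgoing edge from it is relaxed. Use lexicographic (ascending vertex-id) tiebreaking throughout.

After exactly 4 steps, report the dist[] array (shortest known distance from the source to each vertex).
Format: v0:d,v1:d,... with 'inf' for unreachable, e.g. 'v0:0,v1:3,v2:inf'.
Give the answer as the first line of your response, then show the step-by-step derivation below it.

v0:inf,v1:inf,v2:inf,v3:10,v4:3,v5:0,v6:inf,v7:inf,v8:2

step 1: dist = v0:inf,v1:inf,v2:inf,v3:inf,v4:inf,v5:0,v6:inf,v7:inf,v8:2
step 2: dist = v0:inf,v1:inf,v2:inf,v3:15,v4:3,v5:0,v6:inf,v7:inf,v8:2
step 3: dist = v0:inf,v1:inf,v2:inf,v3:10,v4:3,v5:0,v6:inf,v7:inf,v8:2
step 4: dist = v0:inf,v1:inf,v2:inf,v3:10,v4:3,v5:0,v6:inf,v7:inf,v8:2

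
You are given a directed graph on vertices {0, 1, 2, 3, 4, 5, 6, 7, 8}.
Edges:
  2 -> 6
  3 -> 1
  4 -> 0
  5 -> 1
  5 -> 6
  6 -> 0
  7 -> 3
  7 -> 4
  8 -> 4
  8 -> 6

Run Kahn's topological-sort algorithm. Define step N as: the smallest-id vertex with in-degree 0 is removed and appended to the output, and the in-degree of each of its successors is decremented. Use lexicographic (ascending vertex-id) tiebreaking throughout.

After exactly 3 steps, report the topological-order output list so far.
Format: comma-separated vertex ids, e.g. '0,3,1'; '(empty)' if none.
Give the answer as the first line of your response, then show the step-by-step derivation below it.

2,5,7

step 1: output 2; order=[2]; indeg=(2,2,0,1,2,0,2,0,0)
step 2: output 5; order=[2,5]; indeg=(2,1,0,1,2,0,1,0,0)
step 3: output 7; order=[2,5,7]; indeg=(2,1,0,0,1,0,1,0,0)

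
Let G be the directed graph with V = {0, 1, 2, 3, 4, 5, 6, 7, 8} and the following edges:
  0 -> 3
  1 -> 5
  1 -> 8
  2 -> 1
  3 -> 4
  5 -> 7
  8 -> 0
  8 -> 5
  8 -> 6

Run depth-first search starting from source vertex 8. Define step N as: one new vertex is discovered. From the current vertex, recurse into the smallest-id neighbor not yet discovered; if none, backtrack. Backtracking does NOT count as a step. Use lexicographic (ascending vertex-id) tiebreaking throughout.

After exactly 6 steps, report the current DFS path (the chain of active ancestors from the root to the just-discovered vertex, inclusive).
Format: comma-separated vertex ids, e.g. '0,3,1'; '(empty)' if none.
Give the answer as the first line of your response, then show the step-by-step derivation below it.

8,5,7

step 1: discover 8; path=8; order=8
step 2: discover 0; path=8>0; order=8,0
step 3: discover 3; path=8>0>3; order=8,0,3
step 4: discover 4; path=8>0>3>4; order=8,0,3,4
step 5: discover 5; path=8>5; order=8,0,3,4,5
step 6: discover 7; path=8>5>7; order=8,0,3,4,5,7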